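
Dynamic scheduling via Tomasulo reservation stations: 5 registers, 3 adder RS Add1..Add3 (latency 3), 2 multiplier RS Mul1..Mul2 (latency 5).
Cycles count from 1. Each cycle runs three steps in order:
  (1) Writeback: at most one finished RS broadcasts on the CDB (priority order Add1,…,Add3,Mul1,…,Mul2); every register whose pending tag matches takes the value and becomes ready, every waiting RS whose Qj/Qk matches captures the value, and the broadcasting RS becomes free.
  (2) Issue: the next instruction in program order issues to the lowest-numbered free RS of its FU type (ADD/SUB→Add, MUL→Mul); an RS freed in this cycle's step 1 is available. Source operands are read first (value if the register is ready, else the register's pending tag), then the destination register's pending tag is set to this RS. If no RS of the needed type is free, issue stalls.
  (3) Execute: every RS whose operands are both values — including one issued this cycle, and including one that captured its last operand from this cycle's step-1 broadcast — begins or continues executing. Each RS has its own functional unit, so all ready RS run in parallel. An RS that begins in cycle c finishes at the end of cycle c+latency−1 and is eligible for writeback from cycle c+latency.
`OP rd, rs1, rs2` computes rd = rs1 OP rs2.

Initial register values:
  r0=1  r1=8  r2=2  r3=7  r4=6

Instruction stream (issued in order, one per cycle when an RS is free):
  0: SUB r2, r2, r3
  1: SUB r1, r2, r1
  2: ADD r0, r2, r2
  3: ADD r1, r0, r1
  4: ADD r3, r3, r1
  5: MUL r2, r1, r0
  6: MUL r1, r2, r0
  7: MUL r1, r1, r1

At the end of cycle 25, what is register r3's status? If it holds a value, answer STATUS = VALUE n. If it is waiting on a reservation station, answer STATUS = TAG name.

c1: issue SUB r2<-Add1 | r0:1,r1:8,r2:Add1,r3:7,r4:6
c2: issue SUB r1<-Add2 | r0:1,r1:Add2,r2:Add1,r3:7,r4:6
c3: issue ADD r0<-Add3 | r0:Add3,r1:Add2,r2:Add1,r3:7,r4:6
c4: CDB Add1=-5; issue ADD r1<-Add1 | r0:Add3,r1:Add1,r2:-5,r3:7,r4:6
c5: stall | r0:Add3,r1:Add1,r2:-5,r3:7,r4:6
c6: stall | r0:Add3,r1:Add1,r2:-5,r3:7,r4:6
c7: CDB Add2=-13; issue ADD r3<-Add2 | r0:Add3,r1:Add1,r2:-5,r3:Add2,r4:6
c8: CDB Add3=-10; issue MUL r2<-Mul1 | r0:-10,r1:Add1,r2:Mul1,r3:Add2,r4:6
c9: issue MUL r1<-Mul2 | r0:-10,r1:Mul2,r2:Mul1,r3:Add2,r4:6
c10: stall | r0:-10,r1:Mul2,r2:Mul1,r3:Add2,r4:6
c11: CDB Add1=-23; stall | r0:-10,r1:Mul2,r2:Mul1,r3:Add2,r4:6
c12: stall | r0:-10,r1:Mul2,r2:Mul1,r3:Add2,r4:6
c13: stall | r0:-10,r1:Mul2,r2:Mul1,r3:Add2,r4:6
c14: CDB Add2=-16; stall | r0:-10,r1:Mul2,r2:Mul1,r3:-16,r4:6
c15: stall | r0:-10,r1:Mul2,r2:Mul1,r3:-16,r4:6
c16: CDB Mul1=230; issue MUL r1<-Mul1 | r0:-10,r1:Mul1,r2:230,r3:-16,r4:6
c17: - | r0:-10,r1:Mul1,r2:230,r3:-16,r4:6
c18: - | r0:-10,r1:Mul1,r2:230,r3:-16,r4:6
c19: - | r0:-10,r1:Mul1,r2:230,r3:-16,r4:6
c20: - | r0:-10,r1:Mul1,r2:230,r3:-16,r4:6
c21: CDB Mul2=-2300 | r0:-10,r1:Mul1,r2:230,r3:-16,r4:6
c22: - | r0:-10,r1:Mul1,r2:230,r3:-16,r4:6
c23: - | r0:-10,r1:Mul1,r2:230,r3:-16,r4:6
c24: - | r0:-10,r1:Mul1,r2:230,r3:-16,r4:6
c25: - | r0:-10,r1:Mul1,r2:230,r3:-16,r4:6

STATUS = VALUE -16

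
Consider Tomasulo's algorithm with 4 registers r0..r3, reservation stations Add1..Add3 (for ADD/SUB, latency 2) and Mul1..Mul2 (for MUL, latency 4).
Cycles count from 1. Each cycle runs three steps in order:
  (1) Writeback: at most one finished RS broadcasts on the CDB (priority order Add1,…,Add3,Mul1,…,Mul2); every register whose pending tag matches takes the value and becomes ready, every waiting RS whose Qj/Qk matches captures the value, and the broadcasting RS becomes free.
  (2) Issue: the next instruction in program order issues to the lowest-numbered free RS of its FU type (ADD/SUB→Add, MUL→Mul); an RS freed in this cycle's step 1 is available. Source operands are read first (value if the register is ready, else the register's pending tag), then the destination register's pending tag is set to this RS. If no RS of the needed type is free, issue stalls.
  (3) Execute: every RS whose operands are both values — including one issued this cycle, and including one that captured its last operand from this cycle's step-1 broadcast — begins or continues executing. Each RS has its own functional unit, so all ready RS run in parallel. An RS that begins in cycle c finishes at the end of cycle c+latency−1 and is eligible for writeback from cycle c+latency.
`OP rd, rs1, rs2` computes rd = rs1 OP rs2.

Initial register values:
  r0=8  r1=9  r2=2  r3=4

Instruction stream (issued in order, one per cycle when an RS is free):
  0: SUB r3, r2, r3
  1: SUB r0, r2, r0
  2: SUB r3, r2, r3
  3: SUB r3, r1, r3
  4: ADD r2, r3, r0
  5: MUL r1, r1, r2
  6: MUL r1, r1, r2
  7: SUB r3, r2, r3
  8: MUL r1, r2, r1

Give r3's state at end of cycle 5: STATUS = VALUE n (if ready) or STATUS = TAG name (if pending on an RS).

cycle 1: issue SUB r3<-Add1 // r0:8,r1:9,r2:2,r3:Add1
cycle 2: issue SUB r0<-Add2 // r0:Add2,r1:9,r2:2,r3:Add1
cycle 3: CDB Add1=-2; issue SUB r3<-Add1 // r0:Add2,r1:9,r2:2,r3:Add1
cycle 4: CDB Add2=-6; issue SUB r3<-Add2 // r0:-6,r1:9,r2:2,r3:Add2
cycle 5: CDB Add1=4; issue ADD r2<-Add1 // r0:-6,r1:9,r2:Add1,r3:Add2

STATUS = TAG Add2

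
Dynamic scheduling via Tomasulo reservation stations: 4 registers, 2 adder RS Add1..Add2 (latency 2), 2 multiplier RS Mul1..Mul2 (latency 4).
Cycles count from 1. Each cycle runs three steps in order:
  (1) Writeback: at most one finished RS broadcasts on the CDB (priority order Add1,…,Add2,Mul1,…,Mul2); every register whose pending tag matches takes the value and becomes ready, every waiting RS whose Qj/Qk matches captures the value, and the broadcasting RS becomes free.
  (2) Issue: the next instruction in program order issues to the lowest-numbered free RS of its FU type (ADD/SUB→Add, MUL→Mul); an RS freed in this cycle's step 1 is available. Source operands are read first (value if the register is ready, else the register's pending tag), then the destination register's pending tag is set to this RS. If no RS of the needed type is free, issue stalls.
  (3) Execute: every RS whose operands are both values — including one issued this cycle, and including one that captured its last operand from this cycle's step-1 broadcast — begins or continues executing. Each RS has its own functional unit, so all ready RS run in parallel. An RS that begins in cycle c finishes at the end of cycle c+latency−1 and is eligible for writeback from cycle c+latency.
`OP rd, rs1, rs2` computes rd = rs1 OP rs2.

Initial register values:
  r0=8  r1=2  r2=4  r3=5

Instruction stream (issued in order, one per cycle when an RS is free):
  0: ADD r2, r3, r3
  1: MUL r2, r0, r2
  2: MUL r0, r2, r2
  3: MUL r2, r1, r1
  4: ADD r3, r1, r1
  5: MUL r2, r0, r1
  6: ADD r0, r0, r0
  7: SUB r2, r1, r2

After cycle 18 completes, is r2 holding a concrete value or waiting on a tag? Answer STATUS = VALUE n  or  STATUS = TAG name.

  c1: issue ADD r2<-Add1  regs: r0:8,r1:2,r2:Add1,r3:5
  c2: issue MUL r2<-Mul1  regs: r0:8,r1:2,r2:Mul1,r3:5
  c3: CDB Add1=10; issue MUL r0<-Mul2  regs: r0:Mul2,r1:2,r2:Mul1,r3:5
  c4: stall  regs: r0:Mul2,r1:2,r2:Mul1,r3:5
  c5: stall  regs: r0:Mul2,r1:2,r2:Mul1,r3:5
  c6: stall  regs: r0:Mul2,r1:2,r2:Mul1,r3:5
  c7: CDB Mul1=80; issue MUL r2<-Mul1  regs: r0:Mul2,r1:2,r2:Mul1,r3:5
  c8: issue ADD r3<-Add1  regs: r0:Mul2,r1:2,r2:Mul1,r3:Add1
  c9: stall  regs: r0:Mul2,r1:2,r2:Mul1,r3:Add1
  c10: CDB Add1=4; stall  regs: r0:Mul2,r1:2,r2:Mul1,r3:4
  c11: CDB Mul1=4; issue MUL r2<-Mul1  regs: r0:Mul2,r1:2,r2:Mul1,r3:4
  c12: CDB Mul2=6400; issue ADD r0<-Add1  regs: r0:Add1,r1:2,r2:Mul1,r3:4
  c13: issue SUB r2<-Add2  regs: r0:Add1,r1:2,r2:Add2,r3:4
  c14: CDB Add1=12800  regs: r0:12800,r1:2,r2:Add2,r3:4
  c15: -  regs: r0:12800,r1:2,r2:Add2,r3:4
  c16: CDB Mul1=12800  regs: r0:12800,r1:2,r2:Add2,r3:4
  c17: -  regs: r0:12800,r1:2,r2:Add2,r3:4
  c18: CDB Add2=-12798  regs: r0:12800,r1:2,r2:-12798,r3:4

STATUS = VALUE -12798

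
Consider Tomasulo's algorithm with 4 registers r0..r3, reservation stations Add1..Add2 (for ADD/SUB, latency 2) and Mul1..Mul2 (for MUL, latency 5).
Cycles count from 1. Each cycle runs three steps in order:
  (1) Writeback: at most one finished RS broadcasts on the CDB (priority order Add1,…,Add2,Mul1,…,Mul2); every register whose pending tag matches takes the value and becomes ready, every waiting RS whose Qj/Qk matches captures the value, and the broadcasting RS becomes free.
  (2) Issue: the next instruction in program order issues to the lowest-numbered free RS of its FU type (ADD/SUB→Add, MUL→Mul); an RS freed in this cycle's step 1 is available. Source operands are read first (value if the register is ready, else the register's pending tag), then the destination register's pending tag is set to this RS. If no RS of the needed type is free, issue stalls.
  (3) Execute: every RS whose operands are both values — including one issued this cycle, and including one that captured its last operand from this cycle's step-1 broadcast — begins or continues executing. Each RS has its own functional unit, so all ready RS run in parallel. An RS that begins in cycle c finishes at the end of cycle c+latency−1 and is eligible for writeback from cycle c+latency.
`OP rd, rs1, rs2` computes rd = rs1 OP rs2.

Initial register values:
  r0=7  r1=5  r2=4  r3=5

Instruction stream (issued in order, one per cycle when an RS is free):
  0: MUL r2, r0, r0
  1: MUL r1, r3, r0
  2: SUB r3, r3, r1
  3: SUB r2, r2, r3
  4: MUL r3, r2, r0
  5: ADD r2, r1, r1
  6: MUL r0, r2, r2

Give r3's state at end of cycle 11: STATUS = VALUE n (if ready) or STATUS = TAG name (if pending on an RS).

  c1: issue MUL r2<-Mul1  regs: r0:7,r1:5,r2:Mul1,r3:5
  c2: issue MUL r1<-Mul2  regs: r0:7,r1:Mul2,r2:Mul1,r3:5
  c3: issue SUB r3<-Add1  regs: r0:7,r1:Mul2,r2:Mul1,r3:Add1
  c4: issue SUB r2<-Add2  regs: r0:7,r1:Mul2,r2:Add2,r3:Add1
  c5: stall  regs: r0:7,r1:Mul2,r2:Add2,r3:Add1
  c6: CDB Mul1=49; issue MUL r3<-Mul1  regs: r0:7,r1:Mul2,r2:Add2,r3:Mul1
  c7: CDB Mul2=35; stall  regs: r0:7,r1:35,r2:Add2,r3:Mul1
  c8: stall  regs: r0:7,r1:35,r2:Add2,r3:Mul1
  c9: CDB Add1=-30; issue ADD r2<-Add1  regs: r0:7,r1:35,r2:Add1,r3:Mul1
  c10: issue MUL r0<-Mul2  regs: r0:Mul2,r1:35,r2:Add1,r3:Mul1
  c11: CDB Add1=70  regs: r0:Mul2,r1:35,r2:70,r3:Mul1

STATUS = TAG Mul1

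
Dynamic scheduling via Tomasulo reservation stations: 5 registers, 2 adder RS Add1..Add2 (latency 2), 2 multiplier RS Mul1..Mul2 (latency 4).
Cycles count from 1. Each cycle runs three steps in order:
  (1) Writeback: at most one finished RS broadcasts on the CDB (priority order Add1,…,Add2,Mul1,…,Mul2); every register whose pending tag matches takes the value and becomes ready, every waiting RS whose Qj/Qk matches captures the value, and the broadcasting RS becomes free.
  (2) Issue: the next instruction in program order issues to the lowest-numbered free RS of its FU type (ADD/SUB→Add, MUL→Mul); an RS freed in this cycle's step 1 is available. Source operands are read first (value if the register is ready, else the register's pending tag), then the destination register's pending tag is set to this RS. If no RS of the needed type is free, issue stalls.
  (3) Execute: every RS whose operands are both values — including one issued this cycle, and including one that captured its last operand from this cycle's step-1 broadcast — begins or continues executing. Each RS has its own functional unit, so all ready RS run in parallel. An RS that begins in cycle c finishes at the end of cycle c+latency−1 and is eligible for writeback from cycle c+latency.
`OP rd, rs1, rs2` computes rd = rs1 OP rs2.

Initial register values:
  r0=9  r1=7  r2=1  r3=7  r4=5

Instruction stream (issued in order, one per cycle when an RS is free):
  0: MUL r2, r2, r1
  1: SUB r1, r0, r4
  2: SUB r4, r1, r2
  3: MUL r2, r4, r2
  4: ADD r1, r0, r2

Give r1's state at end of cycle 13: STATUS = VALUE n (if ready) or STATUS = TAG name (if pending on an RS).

cycle 1: issue MUL r2<-Mul1 // r0:9,r1:7,r2:Mul1,r3:7,r4:5
cycle 2: issue SUB r1<-Add1 // r0:9,r1:Add1,r2:Mul1,r3:7,r4:5
cycle 3: issue SUB r4<-Add2 // r0:9,r1:Add1,r2:Mul1,r3:7,r4:Add2
cycle 4: CDB Add1=4; issue MUL r2<-Mul2 // r0:9,r1:4,r2:Mul2,r3:7,r4:Add2
cycle 5: CDB Mul1=7; issue ADD r1<-Add1 // r0:9,r1:Add1,r2:Mul2,r3:7,r4:Add2
cycle 6: - // r0:9,r1:Add1,r2:Mul2,r3:7,r4:Add2
cycle 7: CDB Add2=-3 // r0:9,r1:Add1,r2:Mul2,r3:7,r4:-3
cycle 8: - // r0:9,r1:Add1,r2:Mul2,r3:7,r4:-3
cycle 9: - // r0:9,r1:Add1,r2:Mul2,r3:7,r4:-3
cycle 10: - // r0:9,r1:Add1,r2:Mul2,r3:7,r4:-3
cycle 11: CDB Mul2=-21 // r0:9,r1:Add1,r2:-21,r3:7,r4:-3
cycle 12: - // r0:9,r1:Add1,r2:-21,r3:7,r4:-3
cycle 13: CDB Add1=-12 // r0:9,r1:-12,r2:-21,r3:7,r4:-3

STATUS = VALUE -12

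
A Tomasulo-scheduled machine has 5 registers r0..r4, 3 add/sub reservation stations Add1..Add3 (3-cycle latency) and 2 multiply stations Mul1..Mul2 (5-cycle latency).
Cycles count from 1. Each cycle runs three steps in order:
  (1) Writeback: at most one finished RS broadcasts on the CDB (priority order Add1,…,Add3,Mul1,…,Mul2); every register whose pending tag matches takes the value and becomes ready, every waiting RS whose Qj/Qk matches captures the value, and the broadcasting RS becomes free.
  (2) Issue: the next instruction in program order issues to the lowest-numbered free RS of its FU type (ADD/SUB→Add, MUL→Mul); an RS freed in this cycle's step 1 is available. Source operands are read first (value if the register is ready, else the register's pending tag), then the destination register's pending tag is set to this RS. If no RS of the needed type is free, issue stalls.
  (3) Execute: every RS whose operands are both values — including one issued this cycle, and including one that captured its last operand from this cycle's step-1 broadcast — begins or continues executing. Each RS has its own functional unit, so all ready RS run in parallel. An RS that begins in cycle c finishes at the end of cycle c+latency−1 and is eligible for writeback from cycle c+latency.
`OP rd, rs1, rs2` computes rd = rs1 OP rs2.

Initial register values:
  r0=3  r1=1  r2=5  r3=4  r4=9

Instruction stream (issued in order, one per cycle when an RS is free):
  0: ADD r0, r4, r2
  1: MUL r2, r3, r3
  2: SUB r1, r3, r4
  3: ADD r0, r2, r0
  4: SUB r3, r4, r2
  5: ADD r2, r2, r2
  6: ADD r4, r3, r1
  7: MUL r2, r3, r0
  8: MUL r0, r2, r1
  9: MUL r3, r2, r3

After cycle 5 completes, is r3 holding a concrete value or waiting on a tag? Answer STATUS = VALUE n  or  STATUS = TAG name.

c1: issue ADD r0<-Add1 | r0:Add1,r1:1,r2:5,r3:4,r4:9
c2: issue MUL r2<-Mul1 | r0:Add1,r1:1,r2:Mul1,r3:4,r4:9
c3: issue SUB r1<-Add2 | r0:Add1,r1:Add2,r2:Mul1,r3:4,r4:9
c4: CDB Add1=14; issue ADD r0<-Add1 | r0:Add1,r1:Add2,r2:Mul1,r3:4,r4:9
c5: issue SUB r3<-Add3 | r0:Add1,r1:Add2,r2:Mul1,r3:Add3,r4:9

STATUS = TAG Add3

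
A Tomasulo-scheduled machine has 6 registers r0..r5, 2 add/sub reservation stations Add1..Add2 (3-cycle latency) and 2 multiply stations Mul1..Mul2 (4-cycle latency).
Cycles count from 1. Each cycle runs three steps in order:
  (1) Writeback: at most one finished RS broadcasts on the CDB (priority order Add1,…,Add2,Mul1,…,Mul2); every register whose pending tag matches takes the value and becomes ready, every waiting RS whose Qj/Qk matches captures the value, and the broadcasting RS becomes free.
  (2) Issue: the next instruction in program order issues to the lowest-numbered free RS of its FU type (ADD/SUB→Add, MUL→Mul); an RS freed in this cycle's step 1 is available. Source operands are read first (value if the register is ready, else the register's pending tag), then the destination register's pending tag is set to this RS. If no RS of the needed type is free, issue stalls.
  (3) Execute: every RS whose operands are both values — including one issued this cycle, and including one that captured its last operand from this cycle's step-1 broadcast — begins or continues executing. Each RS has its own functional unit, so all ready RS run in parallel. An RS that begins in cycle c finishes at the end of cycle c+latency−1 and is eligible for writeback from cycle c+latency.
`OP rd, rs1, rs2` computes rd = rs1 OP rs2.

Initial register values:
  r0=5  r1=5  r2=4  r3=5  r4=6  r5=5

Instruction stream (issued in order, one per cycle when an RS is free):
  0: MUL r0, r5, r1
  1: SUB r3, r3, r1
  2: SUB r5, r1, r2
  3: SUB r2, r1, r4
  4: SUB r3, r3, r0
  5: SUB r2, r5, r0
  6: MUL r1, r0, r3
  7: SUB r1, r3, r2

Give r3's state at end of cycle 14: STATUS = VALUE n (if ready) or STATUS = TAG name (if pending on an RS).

  c1: issue MUL r0<-Mul1  regs: r0:Mul1,r1:5,r2:4,r3:5,r4:6,r5:5
  c2: issue SUB r3<-Add1  regs: r0:Mul1,r1:5,r2:4,r3:Add1,r4:6,r5:5
  c3: issue SUB r5<-Add2  regs: r0:Mul1,r1:5,r2:4,r3:Add1,r4:6,r5:Add2
  c4: stall  regs: r0:Mul1,r1:5,r2:4,r3:Add1,r4:6,r5:Add2
  c5: CDB Add1=0; issue SUB r2<-Add1  regs: r0:Mul1,r1:5,r2:Add1,r3:0,r4:6,r5:Add2
  c6: CDB Add2=1; issue SUB r3<-Add2  regs: r0:Mul1,r1:5,r2:Add1,r3:Add2,r4:6,r5:1
  c7: CDB Mul1=25; stall  regs: r0:25,r1:5,r2:Add1,r3:Add2,r4:6,r5:1
  c8: CDB Add1=-1; issue SUB r2<-Add1  regs: r0:25,r1:5,r2:Add1,r3:Add2,r4:6,r5:1
  c9: issue MUL r1<-Mul1  regs: r0:25,r1:Mul1,r2:Add1,r3:Add2,r4:6,r5:1
  c10: CDB Add2=-25; issue SUB r1<-Add2  regs: r0:25,r1:Add2,r2:Add1,r3:-25,r4:6,r5:1
  c11: CDB Add1=-24  regs: r0:25,r1:Add2,r2:-24,r3:-25,r4:6,r5:1
  c12: -  regs: r0:25,r1:Add2,r2:-24,r3:-25,r4:6,r5:1
  c13: -  regs: r0:25,r1:Add2,r2:-24,r3:-25,r4:6,r5:1
  c14: CDB Add2=-1  regs: r0:25,r1:-1,r2:-24,r3:-25,r4:6,r5:1

STATUS = VALUE -25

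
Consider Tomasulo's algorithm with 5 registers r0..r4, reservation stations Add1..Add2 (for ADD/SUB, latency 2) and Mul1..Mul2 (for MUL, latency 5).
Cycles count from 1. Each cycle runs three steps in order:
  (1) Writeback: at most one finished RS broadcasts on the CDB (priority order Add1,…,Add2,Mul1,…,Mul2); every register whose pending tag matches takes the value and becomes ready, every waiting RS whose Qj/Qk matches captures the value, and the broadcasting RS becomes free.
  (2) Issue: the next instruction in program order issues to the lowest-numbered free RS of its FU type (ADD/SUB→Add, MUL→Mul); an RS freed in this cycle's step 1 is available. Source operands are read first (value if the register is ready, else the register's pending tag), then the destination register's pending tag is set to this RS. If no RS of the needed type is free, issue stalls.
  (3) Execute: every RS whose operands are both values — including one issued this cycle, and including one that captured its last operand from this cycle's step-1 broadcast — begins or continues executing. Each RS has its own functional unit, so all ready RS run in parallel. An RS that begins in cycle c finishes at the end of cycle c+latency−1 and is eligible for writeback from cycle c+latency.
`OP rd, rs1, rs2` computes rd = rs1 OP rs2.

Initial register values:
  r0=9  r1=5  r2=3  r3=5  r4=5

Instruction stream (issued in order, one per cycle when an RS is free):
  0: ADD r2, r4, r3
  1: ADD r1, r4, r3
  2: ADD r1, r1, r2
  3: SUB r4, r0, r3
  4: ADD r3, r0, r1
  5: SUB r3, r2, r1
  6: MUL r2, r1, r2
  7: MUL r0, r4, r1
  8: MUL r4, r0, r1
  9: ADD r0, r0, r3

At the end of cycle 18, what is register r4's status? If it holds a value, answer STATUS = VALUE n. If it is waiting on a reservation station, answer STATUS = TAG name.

STATUS = TAG Mul1

c1: issue ADD r2<-Add1 | r0:9,r1:5,r2:Add1,r3:5,r4:5
c2: issue ADD r1<-Add2 | r0:9,r1:Add2,r2:Add1,r3:5,r4:5
c3: CDB Add1=10; issue ADD r1<-Add1 | r0:9,r1:Add1,r2:10,r3:5,r4:5
c4: CDB Add2=10; issue SUB r4<-Add2 | r0:9,r1:Add1,r2:10,r3:5,r4:Add2
c5: stall | r0:9,r1:Add1,r2:10,r3:5,r4:Add2
c6: CDB Add1=20; issue ADD r3<-Add1 | r0:9,r1:20,r2:10,r3:Add1,r4:Add2
c7: CDB Add2=4; issue SUB r3<-Add2 | r0:9,r1:20,r2:10,r3:Add2,r4:4
c8: CDB Add1=29; issue MUL r2<-Mul1 | r0:9,r1:20,r2:Mul1,r3:Add2,r4:4
c9: CDB Add2=-10; issue MUL r0<-Mul2 | r0:Mul2,r1:20,r2:Mul1,r3:-10,r4:4
c10: stall | r0:Mul2,r1:20,r2:Mul1,r3:-10,r4:4
c11: stall | r0:Mul2,r1:20,r2:Mul1,r3:-10,r4:4
c12: stall | r0:Mul2,r1:20,r2:Mul1,r3:-10,r4:4
c13: CDB Mul1=200; issue MUL r4<-Mul1 | r0:Mul2,r1:20,r2:200,r3:-10,r4:Mul1
c14: CDB Mul2=80; issue ADD r0<-Add1 | r0:Add1,r1:20,r2:200,r3:-10,r4:Mul1
c15: - | r0:Add1,r1:20,r2:200,r3:-10,r4:Mul1
c16: CDB Add1=70 | r0:70,r1:20,r2:200,r3:-10,r4:Mul1
c17: - | r0:70,r1:20,r2:200,r3:-10,r4:Mul1
c18: - | r0:70,r1:20,r2:200,r3:-10,r4:Mul1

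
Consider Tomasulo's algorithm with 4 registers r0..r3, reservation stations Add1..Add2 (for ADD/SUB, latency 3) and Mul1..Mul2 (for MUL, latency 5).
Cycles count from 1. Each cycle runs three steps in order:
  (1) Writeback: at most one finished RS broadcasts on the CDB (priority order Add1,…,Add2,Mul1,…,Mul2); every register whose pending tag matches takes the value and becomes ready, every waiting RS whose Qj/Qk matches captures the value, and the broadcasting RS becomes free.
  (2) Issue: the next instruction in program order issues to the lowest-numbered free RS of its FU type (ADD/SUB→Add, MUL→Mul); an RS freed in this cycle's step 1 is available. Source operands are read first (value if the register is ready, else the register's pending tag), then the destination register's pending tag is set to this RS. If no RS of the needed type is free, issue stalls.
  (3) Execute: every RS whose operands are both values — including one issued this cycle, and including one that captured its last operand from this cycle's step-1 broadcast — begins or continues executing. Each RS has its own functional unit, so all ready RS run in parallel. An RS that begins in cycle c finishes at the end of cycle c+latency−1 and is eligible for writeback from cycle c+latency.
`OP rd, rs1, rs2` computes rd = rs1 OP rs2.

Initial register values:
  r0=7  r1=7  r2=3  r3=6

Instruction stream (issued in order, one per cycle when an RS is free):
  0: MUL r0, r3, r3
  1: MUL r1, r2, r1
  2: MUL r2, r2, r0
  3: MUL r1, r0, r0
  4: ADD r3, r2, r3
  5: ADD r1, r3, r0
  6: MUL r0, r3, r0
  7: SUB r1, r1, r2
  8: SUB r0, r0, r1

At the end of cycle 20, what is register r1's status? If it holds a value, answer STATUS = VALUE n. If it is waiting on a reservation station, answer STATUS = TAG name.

c1: issue MUL r0<-Mul1 | r0:Mul1,r1:7,r2:3,r3:6
c2: issue MUL r1<-Mul2 | r0:Mul1,r1:Mul2,r2:3,r3:6
c3: stall | r0:Mul1,r1:Mul2,r2:3,r3:6
c4: stall | r0:Mul1,r1:Mul2,r2:3,r3:6
c5: stall | r0:Mul1,r1:Mul2,r2:3,r3:6
c6: CDB Mul1=36; issue MUL r2<-Mul1 | r0:36,r1:Mul2,r2:Mul1,r3:6
c7: CDB Mul2=21; issue MUL r1<-Mul2 | r0:36,r1:Mul2,r2:Mul1,r3:6
c8: issue ADD r3<-Add1 | r0:36,r1:Mul2,r2:Mul1,r3:Add1
c9: issue ADD r1<-Add2 | r0:36,r1:Add2,r2:Mul1,r3:Add1
c10: stall | r0:36,r1:Add2,r2:Mul1,r3:Add1
c11: CDB Mul1=108; issue MUL r0<-Mul1 | r0:Mul1,r1:Add2,r2:108,r3:Add1
c12: CDB Mul2=1296; stall | r0:Mul1,r1:Add2,r2:108,r3:Add1
c13: stall | r0:Mul1,r1:Add2,r2:108,r3:Add1
c14: CDB Add1=114; issue SUB r1<-Add1 | r0:Mul1,r1:Add1,r2:108,r3:114
c15: stall | r0:Mul1,r1:Add1,r2:108,r3:114
c16: stall | r0:Mul1,r1:Add1,r2:108,r3:114
c17: CDB Add2=150; issue SUB r0<-Add2 | r0:Add2,r1:Add1,r2:108,r3:114
c18: - | r0:Add2,r1:Add1,r2:108,r3:114
c19: CDB Mul1=4104 | r0:Add2,r1:Add1,r2:108,r3:114
c20: CDB Add1=42 | r0:Add2,r1:42,r2:108,r3:114

STATUS = VALUE 42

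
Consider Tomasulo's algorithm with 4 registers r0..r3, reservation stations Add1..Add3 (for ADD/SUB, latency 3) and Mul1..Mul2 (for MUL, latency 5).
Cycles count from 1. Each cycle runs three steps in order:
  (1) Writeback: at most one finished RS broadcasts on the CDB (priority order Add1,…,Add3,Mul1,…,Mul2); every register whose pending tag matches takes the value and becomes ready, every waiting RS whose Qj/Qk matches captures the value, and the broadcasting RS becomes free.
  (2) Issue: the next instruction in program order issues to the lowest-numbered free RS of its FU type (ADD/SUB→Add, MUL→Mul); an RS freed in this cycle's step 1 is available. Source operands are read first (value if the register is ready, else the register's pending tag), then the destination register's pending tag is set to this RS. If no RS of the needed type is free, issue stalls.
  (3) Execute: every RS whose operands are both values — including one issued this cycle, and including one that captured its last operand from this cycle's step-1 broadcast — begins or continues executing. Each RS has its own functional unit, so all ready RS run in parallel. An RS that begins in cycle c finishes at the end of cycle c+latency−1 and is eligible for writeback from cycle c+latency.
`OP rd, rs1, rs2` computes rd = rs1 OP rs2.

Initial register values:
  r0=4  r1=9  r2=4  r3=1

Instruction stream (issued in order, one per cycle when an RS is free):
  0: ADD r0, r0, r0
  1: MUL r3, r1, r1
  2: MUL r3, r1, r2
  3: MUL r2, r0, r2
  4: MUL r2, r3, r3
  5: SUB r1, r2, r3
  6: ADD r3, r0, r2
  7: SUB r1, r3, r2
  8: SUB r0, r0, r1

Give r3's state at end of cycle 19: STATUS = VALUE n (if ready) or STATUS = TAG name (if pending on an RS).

STATUS = VALUE 1304

  c1: issue ADD r0<-Add1  regs: r0:Add1,r1:9,r2:4,r3:1
  c2: issue MUL r3<-Mul1  regs: r0:Add1,r1:9,r2:4,r3:Mul1
  c3: issue MUL r3<-Mul2  regs: r0:Add1,r1:9,r2:4,r3:Mul2
  c4: CDB Add1=8; stall  regs: r0:8,r1:9,r2:4,r3:Mul2
  c5: stall  regs: r0:8,r1:9,r2:4,r3:Mul2
  c6: stall  regs: r0:8,r1:9,r2:4,r3:Mul2
  c7: CDB Mul1=81; issue MUL r2<-Mul1  regs: r0:8,r1:9,r2:Mul1,r3:Mul2
  c8: CDB Mul2=36; issue MUL r2<-Mul2  regs: r0:8,r1:9,r2:Mul2,r3:36
  c9: issue SUB r1<-Add1  regs: r0:8,r1:Add1,r2:Mul2,r3:36
  c10: issue ADD r3<-Add2  regs: r0:8,r1:Add1,r2:Mul2,r3:Add2
  c11: issue SUB r1<-Add3  regs: r0:8,r1:Add3,r2:Mul2,r3:Add2
  c12: CDB Mul1=32; stall  regs: r0:8,r1:Add3,r2:Mul2,r3:Add2
  c13: CDB Mul2=1296; stall  regs: r0:8,r1:Add3,r2:1296,r3:Add2
  c14: stall  regs: r0:8,r1:Add3,r2:1296,r3:Add2
  c15: stall  regs: r0:8,r1:Add3,r2:1296,r3:Add2
  c16: CDB Add1=1260; issue SUB r0<-Add1  regs: r0:Add1,r1:Add3,r2:1296,r3:Add2
  c17: CDB Add2=1304  regs: r0:Add1,r1:Add3,r2:1296,r3:1304
  c18: -  regs: r0:Add1,r1:Add3,r2:1296,r3:1304
  c19: -  regs: r0:Add1,r1:Add3,r2:1296,r3:1304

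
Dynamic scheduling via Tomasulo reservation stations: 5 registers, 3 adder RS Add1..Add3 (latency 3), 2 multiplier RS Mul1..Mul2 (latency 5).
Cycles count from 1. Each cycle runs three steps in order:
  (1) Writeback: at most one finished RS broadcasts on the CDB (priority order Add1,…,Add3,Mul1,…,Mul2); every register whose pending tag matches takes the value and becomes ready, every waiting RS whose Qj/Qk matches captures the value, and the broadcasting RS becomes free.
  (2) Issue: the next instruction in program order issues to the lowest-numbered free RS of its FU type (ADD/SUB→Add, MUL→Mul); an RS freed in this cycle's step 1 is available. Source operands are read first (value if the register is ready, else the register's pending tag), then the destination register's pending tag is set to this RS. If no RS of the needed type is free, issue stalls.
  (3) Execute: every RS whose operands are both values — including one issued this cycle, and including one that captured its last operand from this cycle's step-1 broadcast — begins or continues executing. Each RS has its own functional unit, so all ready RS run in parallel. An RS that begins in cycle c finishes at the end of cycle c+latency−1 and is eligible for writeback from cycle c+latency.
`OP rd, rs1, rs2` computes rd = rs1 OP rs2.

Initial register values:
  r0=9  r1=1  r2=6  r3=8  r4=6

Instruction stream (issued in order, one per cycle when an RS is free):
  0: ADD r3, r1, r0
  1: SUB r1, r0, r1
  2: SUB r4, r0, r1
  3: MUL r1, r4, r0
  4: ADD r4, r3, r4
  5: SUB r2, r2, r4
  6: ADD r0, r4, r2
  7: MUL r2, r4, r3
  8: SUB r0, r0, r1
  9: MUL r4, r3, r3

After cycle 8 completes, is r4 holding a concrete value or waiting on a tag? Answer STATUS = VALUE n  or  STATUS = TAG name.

cycle 1: issue ADD r3<-Add1 // r0:9,r1:1,r2:6,r3:Add1,r4:6
cycle 2: issue SUB r1<-Add2 // r0:9,r1:Add2,r2:6,r3:Add1,r4:6
cycle 3: issue SUB r4<-Add3 // r0:9,r1:Add2,r2:6,r3:Add1,r4:Add3
cycle 4: CDB Add1=10; issue MUL r1<-Mul1 // r0:9,r1:Mul1,r2:6,r3:10,r4:Add3
cycle 5: CDB Add2=8; issue ADD r4<-Add1 // r0:9,r1:Mul1,r2:6,r3:10,r4:Add1
cycle 6: issue SUB r2<-Add2 // r0:9,r1:Mul1,r2:Add2,r3:10,r4:Add1
cycle 7: stall // r0:9,r1:Mul1,r2:Add2,r3:10,r4:Add1
cycle 8: CDB Add3=1; issue ADD r0<-Add3 // r0:Add3,r1:Mul1,r2:Add2,r3:10,r4:Add1

STATUS = TAG Add1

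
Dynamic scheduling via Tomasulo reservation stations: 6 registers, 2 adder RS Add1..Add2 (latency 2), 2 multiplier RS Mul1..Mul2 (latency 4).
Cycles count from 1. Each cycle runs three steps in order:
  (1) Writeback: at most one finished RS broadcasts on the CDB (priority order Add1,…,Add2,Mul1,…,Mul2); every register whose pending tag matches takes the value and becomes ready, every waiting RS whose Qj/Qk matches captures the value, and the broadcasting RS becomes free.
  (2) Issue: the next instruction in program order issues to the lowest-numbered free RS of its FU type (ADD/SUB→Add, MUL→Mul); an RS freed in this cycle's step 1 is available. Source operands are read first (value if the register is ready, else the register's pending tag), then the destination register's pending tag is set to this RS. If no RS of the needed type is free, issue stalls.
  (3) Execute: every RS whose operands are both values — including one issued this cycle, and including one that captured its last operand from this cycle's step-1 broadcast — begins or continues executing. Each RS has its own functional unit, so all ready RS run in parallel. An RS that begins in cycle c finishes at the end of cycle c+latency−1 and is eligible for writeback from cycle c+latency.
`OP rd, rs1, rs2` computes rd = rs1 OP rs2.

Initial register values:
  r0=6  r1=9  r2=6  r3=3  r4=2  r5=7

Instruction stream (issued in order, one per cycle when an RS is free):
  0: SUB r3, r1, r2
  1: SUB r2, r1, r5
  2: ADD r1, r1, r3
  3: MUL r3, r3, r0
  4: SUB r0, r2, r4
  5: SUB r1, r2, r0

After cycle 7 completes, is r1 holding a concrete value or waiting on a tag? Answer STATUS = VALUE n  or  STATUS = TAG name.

STATUS = TAG Add2

c1: issue SUB r3<-Add1 | r0:6,r1:9,r2:6,r3:Add1,r4:2,r5:7
c2: issue SUB r2<-Add2 | r0:6,r1:9,r2:Add2,r3:Add1,r4:2,r5:7
c3: CDB Add1=3; issue ADD r1<-Add1 | r0:6,r1:Add1,r2:Add2,r3:3,r4:2,r5:7
c4: CDB Add2=2; issue MUL r3<-Mul1 | r0:6,r1:Add1,r2:2,r3:Mul1,r4:2,r5:7
c5: CDB Add1=12; issue SUB r0<-Add1 | r0:Add1,r1:12,r2:2,r3:Mul1,r4:2,r5:7
c6: issue SUB r1<-Add2 | r0:Add1,r1:Add2,r2:2,r3:Mul1,r4:2,r5:7
c7: CDB Add1=0 | r0:0,r1:Add2,r2:2,r3:Mul1,r4:2,r5:7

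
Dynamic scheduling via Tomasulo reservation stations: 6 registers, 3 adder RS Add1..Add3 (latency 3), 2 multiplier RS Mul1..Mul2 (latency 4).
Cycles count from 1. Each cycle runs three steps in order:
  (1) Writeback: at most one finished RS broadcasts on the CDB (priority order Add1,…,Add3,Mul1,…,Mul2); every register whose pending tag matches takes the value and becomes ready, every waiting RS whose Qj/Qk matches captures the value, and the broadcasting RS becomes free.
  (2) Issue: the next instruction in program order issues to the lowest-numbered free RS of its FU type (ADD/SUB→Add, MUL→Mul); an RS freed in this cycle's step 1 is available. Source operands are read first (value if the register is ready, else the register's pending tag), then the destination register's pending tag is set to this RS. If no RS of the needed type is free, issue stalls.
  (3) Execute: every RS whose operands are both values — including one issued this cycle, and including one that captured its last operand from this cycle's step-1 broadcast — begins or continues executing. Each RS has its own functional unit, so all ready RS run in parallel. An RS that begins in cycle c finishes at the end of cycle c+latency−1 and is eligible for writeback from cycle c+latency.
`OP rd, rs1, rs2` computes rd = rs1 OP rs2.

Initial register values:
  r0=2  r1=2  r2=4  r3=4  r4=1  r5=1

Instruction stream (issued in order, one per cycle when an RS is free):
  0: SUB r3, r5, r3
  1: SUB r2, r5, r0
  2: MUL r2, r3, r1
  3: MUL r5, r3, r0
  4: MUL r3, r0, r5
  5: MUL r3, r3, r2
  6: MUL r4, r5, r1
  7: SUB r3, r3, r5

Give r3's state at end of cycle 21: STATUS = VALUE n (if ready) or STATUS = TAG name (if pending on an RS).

c1: issue SUB r3<-Add1 | r0:2,r1:2,r2:4,r3:Add1,r4:1,r5:1
c2: issue SUB r2<-Add2 | r0:2,r1:2,r2:Add2,r3:Add1,r4:1,r5:1
c3: issue MUL r2<-Mul1 | r0:2,r1:2,r2:Mul1,r3:Add1,r4:1,r5:1
c4: CDB Add1=-3; issue MUL r5<-Mul2 | r0:2,r1:2,r2:Mul1,r3:-3,r4:1,r5:Mul2
c5: CDB Add2=-1; stall | r0:2,r1:2,r2:Mul1,r3:-3,r4:1,r5:Mul2
c6: stall | r0:2,r1:2,r2:Mul1,r3:-3,r4:1,r5:Mul2
c7: stall | r0:2,r1:2,r2:Mul1,r3:-3,r4:1,r5:Mul2
c8: CDB Mul1=-6; issue MUL r3<-Mul1 | r0:2,r1:2,r2:-6,r3:Mul1,r4:1,r5:Mul2
c9: CDB Mul2=-6; issue MUL r3<-Mul2 | r0:2,r1:2,r2:-6,r3:Mul2,r4:1,r5:-6
c10: stall | r0:2,r1:2,r2:-6,r3:Mul2,r4:1,r5:-6
c11: stall | r0:2,r1:2,r2:-6,r3:Mul2,r4:1,r5:-6
c12: stall | r0:2,r1:2,r2:-6,r3:Mul2,r4:1,r5:-6
c13: CDB Mul1=-12; issue MUL r4<-Mul1 | r0:2,r1:2,r2:-6,r3:Mul2,r4:Mul1,r5:-6
c14: issue SUB r3<-Add1 | r0:2,r1:2,r2:-6,r3:Add1,r4:Mul1,r5:-6
c15: - | r0:2,r1:2,r2:-6,r3:Add1,r4:Mul1,r5:-6
c16: - | r0:2,r1:2,r2:-6,r3:Add1,r4:Mul1,r5:-6
c17: CDB Mul1=-12 | r0:2,r1:2,r2:-6,r3:Add1,r4:-12,r5:-6
c18: CDB Mul2=72 | r0:2,r1:2,r2:-6,r3:Add1,r4:-12,r5:-6
c19: - | r0:2,r1:2,r2:-6,r3:Add1,r4:-12,r5:-6
c20: - | r0:2,r1:2,r2:-6,r3:Add1,r4:-12,r5:-6
c21: CDB Add1=78 | r0:2,r1:2,r2:-6,r3:78,r4:-12,r5:-6

STATUS = VALUE 78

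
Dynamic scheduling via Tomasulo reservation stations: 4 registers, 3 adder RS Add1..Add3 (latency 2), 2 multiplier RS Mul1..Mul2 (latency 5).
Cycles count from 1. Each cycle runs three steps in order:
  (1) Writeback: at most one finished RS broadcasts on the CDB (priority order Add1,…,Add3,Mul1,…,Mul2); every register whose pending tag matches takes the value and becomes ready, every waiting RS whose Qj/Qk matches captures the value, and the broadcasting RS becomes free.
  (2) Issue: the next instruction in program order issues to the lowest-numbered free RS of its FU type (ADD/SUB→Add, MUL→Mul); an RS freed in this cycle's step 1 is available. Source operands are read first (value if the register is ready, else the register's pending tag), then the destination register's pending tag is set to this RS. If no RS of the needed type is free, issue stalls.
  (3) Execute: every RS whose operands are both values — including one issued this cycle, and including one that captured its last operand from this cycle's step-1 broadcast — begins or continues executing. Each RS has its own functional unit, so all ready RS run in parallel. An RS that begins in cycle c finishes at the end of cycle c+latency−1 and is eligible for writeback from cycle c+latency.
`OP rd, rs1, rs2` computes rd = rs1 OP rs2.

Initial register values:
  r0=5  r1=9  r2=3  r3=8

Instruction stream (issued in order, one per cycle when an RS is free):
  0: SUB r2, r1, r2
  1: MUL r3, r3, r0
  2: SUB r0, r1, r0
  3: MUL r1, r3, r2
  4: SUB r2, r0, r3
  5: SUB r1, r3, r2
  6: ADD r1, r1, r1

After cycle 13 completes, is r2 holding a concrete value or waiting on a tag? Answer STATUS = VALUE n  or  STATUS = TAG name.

cycle 1: issue SUB r2<-Add1 // r0:5,r1:9,r2:Add1,r3:8
cycle 2: issue MUL r3<-Mul1 // r0:5,r1:9,r2:Add1,r3:Mul1
cycle 3: CDB Add1=6; issue SUB r0<-Add1 // r0:Add1,r1:9,r2:6,r3:Mul1
cycle 4: issue MUL r1<-Mul2 // r0:Add1,r1:Mul2,r2:6,r3:Mul1
cycle 5: CDB Add1=4; issue SUB r2<-Add1 // r0:4,r1:Mul2,r2:Add1,r3:Mul1
cycle 6: issue SUB r1<-Add2 // r0:4,r1:Add2,r2:Add1,r3:Mul1
cycle 7: CDB Mul1=40; issue ADD r1<-Add3 // r0:4,r1:Add3,r2:Add1,r3:40
cycle 8: - // r0:4,r1:Add3,r2:Add1,r3:40
cycle 9: CDB Add1=-36 // r0:4,r1:Add3,r2:-36,r3:40
cycle 10: - // r0:4,r1:Add3,r2:-36,r3:40
cycle 11: CDB Add2=76 // r0:4,r1:Add3,r2:-36,r3:40
cycle 12: CDB Mul2=240 // r0:4,r1:Add3,r2:-36,r3:40
cycle 13: CDB Add3=152 // r0:4,r1:152,r2:-36,r3:40

STATUS = VALUE -36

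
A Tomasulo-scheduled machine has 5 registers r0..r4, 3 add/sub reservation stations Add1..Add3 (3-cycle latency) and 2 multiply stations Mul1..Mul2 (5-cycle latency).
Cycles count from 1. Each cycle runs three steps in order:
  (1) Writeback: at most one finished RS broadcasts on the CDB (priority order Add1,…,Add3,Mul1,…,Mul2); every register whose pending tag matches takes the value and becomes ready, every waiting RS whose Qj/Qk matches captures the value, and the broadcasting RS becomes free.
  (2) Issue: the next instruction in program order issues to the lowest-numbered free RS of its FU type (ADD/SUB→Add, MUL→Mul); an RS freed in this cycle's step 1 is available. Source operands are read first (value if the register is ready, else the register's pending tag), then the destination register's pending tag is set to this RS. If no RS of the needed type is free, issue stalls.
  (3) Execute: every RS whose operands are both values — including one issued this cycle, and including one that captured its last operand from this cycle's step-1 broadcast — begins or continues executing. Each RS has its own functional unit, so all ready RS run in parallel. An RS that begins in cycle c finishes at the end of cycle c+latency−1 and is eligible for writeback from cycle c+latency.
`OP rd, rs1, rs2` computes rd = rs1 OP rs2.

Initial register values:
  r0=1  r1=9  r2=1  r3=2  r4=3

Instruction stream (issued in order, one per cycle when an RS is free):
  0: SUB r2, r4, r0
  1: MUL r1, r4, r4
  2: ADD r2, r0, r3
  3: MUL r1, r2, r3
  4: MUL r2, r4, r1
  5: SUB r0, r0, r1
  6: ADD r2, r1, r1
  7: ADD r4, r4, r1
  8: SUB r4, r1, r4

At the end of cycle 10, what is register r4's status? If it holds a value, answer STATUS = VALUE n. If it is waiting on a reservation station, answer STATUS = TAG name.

STATUS = TAG Add3

c1: issue SUB r2<-Add1 | r0:1,r1:9,r2:Add1,r3:2,r4:3
c2: issue MUL r1<-Mul1 | r0:1,r1:Mul1,r2:Add1,r3:2,r4:3
c3: issue ADD r2<-Add2 | r0:1,r1:Mul1,r2:Add2,r3:2,r4:3
c4: CDB Add1=2; issue MUL r1<-Mul2 | r0:1,r1:Mul2,r2:Add2,r3:2,r4:3
c5: stall | r0:1,r1:Mul2,r2:Add2,r3:2,r4:3
c6: CDB Add2=3; stall | r0:1,r1:Mul2,r2:3,r3:2,r4:3
c7: CDB Mul1=9; issue MUL r2<-Mul1 | r0:1,r1:Mul2,r2:Mul1,r3:2,r4:3
c8: issue SUB r0<-Add1 | r0:Add1,r1:Mul2,r2:Mul1,r3:2,r4:3
c9: issue ADD r2<-Add2 | r0:Add1,r1:Mul2,r2:Add2,r3:2,r4:3
c10: issue ADD r4<-Add3 | r0:Add1,r1:Mul2,r2:Add2,r3:2,r4:Add3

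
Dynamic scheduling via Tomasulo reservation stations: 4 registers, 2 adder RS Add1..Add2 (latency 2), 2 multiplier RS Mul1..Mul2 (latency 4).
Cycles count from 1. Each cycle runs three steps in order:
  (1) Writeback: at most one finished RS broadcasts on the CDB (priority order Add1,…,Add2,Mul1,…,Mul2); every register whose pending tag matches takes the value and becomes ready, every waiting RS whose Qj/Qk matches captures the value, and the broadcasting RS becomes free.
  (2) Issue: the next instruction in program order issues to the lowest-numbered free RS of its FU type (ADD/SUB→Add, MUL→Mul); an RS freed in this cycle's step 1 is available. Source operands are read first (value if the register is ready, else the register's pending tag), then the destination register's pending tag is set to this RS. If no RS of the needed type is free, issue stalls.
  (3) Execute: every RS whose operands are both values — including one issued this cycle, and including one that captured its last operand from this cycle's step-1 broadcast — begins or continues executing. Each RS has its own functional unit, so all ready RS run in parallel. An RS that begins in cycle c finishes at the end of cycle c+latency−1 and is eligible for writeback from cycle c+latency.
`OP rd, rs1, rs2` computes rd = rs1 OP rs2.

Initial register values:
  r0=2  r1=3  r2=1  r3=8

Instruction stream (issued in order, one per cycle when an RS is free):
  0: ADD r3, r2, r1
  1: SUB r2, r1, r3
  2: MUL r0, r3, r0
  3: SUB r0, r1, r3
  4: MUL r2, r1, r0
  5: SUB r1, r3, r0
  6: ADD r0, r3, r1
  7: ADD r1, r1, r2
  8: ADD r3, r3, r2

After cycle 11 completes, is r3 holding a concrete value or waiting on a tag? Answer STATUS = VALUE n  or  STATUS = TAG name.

cycle 1: issue ADD r3<-Add1 // r0:2,r1:3,r2:1,r3:Add1
cycle 2: issue SUB r2<-Add2 // r0:2,r1:3,r2:Add2,r3:Add1
cycle 3: CDB Add1=4; issue MUL r0<-Mul1 // r0:Mul1,r1:3,r2:Add2,r3:4
cycle 4: issue SUB r0<-Add1 // r0:Add1,r1:3,r2:Add2,r3:4
cycle 5: CDB Add2=-1; issue MUL r2<-Mul2 // r0:Add1,r1:3,r2:Mul2,r3:4
cycle 6: CDB Add1=-1; issue SUB r1<-Add1 // r0:-1,r1:Add1,r2:Mul2,r3:4
cycle 7: CDB Mul1=8; issue ADD r0<-Add2 // r0:Add2,r1:Add1,r2:Mul2,r3:4
cycle 8: CDB Add1=5; issue ADD r1<-Add1 // r0:Add2,r1:Add1,r2:Mul2,r3:4
cycle 9: stall // r0:Add2,r1:Add1,r2:Mul2,r3:4
cycle 10: CDB Add2=9; issue ADD r3<-Add2 // r0:9,r1:Add1,r2:Mul2,r3:Add2
cycle 11: CDB Mul2=-3 // r0:9,r1:Add1,r2:-3,r3:Add2

STATUS = TAG Add2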